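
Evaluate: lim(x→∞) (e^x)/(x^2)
This is an ∞/∞ indeterminate form.

Apply L'Hôpital's rule: differentiate numerator and denominator separately.
  f(x) = e^(x)   ⇒   f'(x) = e^(x)
  g(x) = x^2   ⇒   g'(x) = 2·x
  lim(x→∞) f'(x)/g'(x) = lim(x→∞) (e^(x))/(2·x)
  = ∞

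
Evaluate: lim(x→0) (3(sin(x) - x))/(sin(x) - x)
This is a 0/0 indeterminate form.

Apply L'Hôpital's rule: differentiate numerator and denominator separately.
  f(x) = -3·x + 3·sin(x)   ⇒   f'(x) = 3·cos(x) - 3
  g(x) = -x + sin(x)   ⇒   g'(x) = cos(x) - 1
  lim(x→0) f'(x)/g'(x) = lim(x→0) (3·cos(x) - 3)/(cos(x) - 1)
  = 3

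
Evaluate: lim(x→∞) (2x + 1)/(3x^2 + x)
This is an ∞/∞ indeterminate form.

Apply L'Hôpital's rule: differentiate numerator and denominator separately.
  f(x) = 2·x + 1   ⇒   f'(x) = 2
  g(x) = 3·x^2 + x   ⇒   g'(x) = 6·x + 1
  lim(x→∞) f'(x)/g'(x) = lim(x→∞) (2)/(6·x + 1)
  = 0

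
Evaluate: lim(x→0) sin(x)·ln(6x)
This is a 0·∞ indeterminate form.

Rewrite 0·∞ as a quotient (0/0 or ∞/∞ form), then apply L'Hôpital's rule:
  lim(x→0) sin(x)·ln(6x) = 0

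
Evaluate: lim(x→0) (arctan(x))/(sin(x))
This is a 0/0 indeterminate form.

Apply L'Hôpital's rule: differentiate numerator and denominator separately.
  f(x) = atan(x)   ⇒   f'(x) = 1/(x^2 + 1)
  g(x) = sin(x)   ⇒   g'(x) = cos(x)
  lim(x→0) f'(x)/g'(x) = lim(x→0) (1/(x^2 + 1))/(cos(x))
  = 1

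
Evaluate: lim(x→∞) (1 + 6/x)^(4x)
This is an exponential indeterminate form.

For exponential indeterminate forms, take the natural log:
  Let L = lim(x→∞) (1 + 6/x)^(4x)
  Then ln(L) = lim(x→∞) [exponent × ln(base)]
  Evaluate using L'Hôpital or standard limits, then exponentiate.
  L = e^(24)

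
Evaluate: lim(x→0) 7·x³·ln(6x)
This is a 0·∞ indeterminate form.

Rewrite 0·∞ as a quotient (0/0 or ∞/∞ form), then apply L'Hôpital's rule:
  lim(x→0) 7·x³·ln(6x) = 0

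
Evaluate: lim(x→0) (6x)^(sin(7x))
This is an exponential indeterminate form.

For exponential indeterminate forms, take the natural log:
  Let L = lim(x→0) (6x)^(sin(7x))
  Then ln(L) = lim(x→0) [exponent × ln(base)]
  Evaluate using L'Hôpital or standard limits, then exponentiate.
  L = 1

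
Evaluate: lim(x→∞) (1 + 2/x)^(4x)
This is an exponential indeterminate form.

For exponential indeterminate forms, take the natural log:
  Let L = lim(x→∞) (1 + 2/x)^(4x)
  Then ln(L) = lim(x→∞) [exponent × ln(base)]
  Evaluate using L'Hôpital or standard limits, then exponentiate.
  L = e^(8)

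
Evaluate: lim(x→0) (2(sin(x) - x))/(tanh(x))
This is a 0/0 indeterminate form.

Apply L'Hôpital's rule: differentiate numerator and denominator separately.
  f(x) = -2·x + 2·sin(x)   ⇒   f'(x) = 2·cos(x) - 2
  g(x) = tanh(x)   ⇒   g'(x) = 1 - tanh(x)^2
  lim(x→0) f'(x)/g'(x) = lim(x→0) (2·cos(x) - 2)/(1 - tanh(x)^2)
  = 0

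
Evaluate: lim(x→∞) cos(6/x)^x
This is an exponential indeterminate form.

For exponential indeterminate forms, take the natural log:
  Let L = lim(x→∞) cos(6/x)^x
  Then ln(L) = lim(x→∞) [exponent × ln(base)]
  Evaluate using L'Hôpital or standard limits, then exponentiate.
  L = 1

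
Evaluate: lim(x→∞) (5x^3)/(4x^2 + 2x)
This is an ∞/∞ indeterminate form.

Apply L'Hôpital's rule: differentiate numerator and denominator separately.
  f(x) = 5·x^3   ⇒   f'(x) = 15·x^2
  g(x) = 4·x^2 + 2·x   ⇒   g'(x) = 8·x + 2
  lim(x→∞) f'(x)/g'(x) = lim(x→∞) (15·x^2)/(8·x + 2)
  = ∞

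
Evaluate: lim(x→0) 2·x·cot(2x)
This is a 0·∞ indeterminate form.

Rewrite 0·∞ as a quotient (0/0 or ∞/∞ form), then apply L'Hôpital's rule:
  lim(x→0) 2·x·cot(2x) = 1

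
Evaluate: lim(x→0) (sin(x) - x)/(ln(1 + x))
This is a 0/0 indeterminate form.

Apply L'Hôpital's rule: differentiate numerator and denominator separately.
  f(x) = -x + sin(x)   ⇒   f'(x) = cos(x) - 1
  g(x) = ln(x + 1)   ⇒   g'(x) = 1/(x + 1)
  lim(x→0) f'(x)/g'(x) = lim(x→0) (cos(x) - 1)/(1/(x + 1))
  = 0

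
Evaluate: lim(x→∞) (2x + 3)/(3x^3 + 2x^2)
This is an ∞/∞ indeterminate form.

Apply L'Hôpital's rule: differentiate numerator and denominator separately.
  f(x) = 2·x + 3   ⇒   f'(x) = 2
  g(x) = 3·x^3 + 2·x^2   ⇒   g'(x) = 9·x^2 + 4·x
  lim(x→∞) f'(x)/g'(x) = lim(x→∞) (2)/(9·x^2 + 4·x)
  = 0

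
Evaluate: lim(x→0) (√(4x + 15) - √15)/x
This is a standard limit.

Factor or rationalize the expression:
  lim(x→0) (√(4x + 15) - √15)/x = 2·sqrt(15)/15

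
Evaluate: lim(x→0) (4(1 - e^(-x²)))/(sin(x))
This is a 0/0 indeterminate form.

Apply L'Hôpital's rule: differentiate numerator and denominator separately.
  f(x) = 4 - 4·e^(-x^2)   ⇒   f'(x) = 8·x·e^(-x^2)
  g(x) = sin(x)   ⇒   g'(x) = cos(x)
  lim(x→0) f'(x)/g'(x) = lim(x→0) (8·x·e^(-x^2))/(cos(x))
  = 0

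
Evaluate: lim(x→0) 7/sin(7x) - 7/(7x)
This is an ∞-∞ indeterminate form.

Combine fractions or rationalize to convert ∞-∞ to 0/0 form:
  lim(x→0) 7/sin(7x) - 7/(7x) = 0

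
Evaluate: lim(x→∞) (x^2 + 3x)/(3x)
This is an ∞/∞ indeterminate form.

Apply L'Hôpital's rule: differentiate numerator and denominator separately.
  f(x) = x^2 + 3·x   ⇒   f'(x) = 2·x + 3
  g(x) = 3·x   ⇒   g'(x) = 3
  lim(x→∞) f'(x)/g'(x) = lim(x→∞) (2·x + 3)/(3)
  = ∞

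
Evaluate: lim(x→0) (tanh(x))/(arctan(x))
This is a 0/0 indeterminate form.

Apply L'Hôpital's rule: differentiate numerator and denominator separately.
  f(x) = tanh(x)   ⇒   f'(x) = 1 - tanh(x)^2
  g(x) = atan(x)   ⇒   g'(x) = 1/(x^2 + 1)
  lim(x→0) f'(x)/g'(x) = lim(x→0) (1 - tanh(x)^2)/(1/(x^2 + 1))
  = 1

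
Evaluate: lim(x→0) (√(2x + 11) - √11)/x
This is a standard limit.

Factor or rationalize the expression:
  lim(x→0) (√(2x + 11) - √11)/x = sqrt(11)/11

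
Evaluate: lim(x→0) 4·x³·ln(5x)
This is a 0·∞ indeterminate form.

Rewrite 0·∞ as a quotient (0/0 or ∞/∞ form), then apply L'Hôpital's rule:
  lim(x→0) 4·x³·ln(5x) = 0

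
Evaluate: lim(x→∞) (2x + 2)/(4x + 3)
This is an ∞/∞ indeterminate form.

Apply L'Hôpital's rule: differentiate numerator and denominator separately.
  f(x) = 2·x + 2   ⇒   f'(x) = 2
  g(x) = 4·x + 3   ⇒   g'(x) = 4
  lim(x→∞) f'(x)/g'(x) = lim(x→∞) (2)/(4)
  = 1/2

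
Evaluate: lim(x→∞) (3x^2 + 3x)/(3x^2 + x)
This is an ∞/∞ indeterminate form.

Apply L'Hôpital's rule: differentiate numerator and denominator separately.
  f(x) = 3·x^2 + 3·x   ⇒   f'(x) = 6·x + 3
  g(x) = 3·x^2 + x   ⇒   g'(x) = 6·x + 1
  lim(x→∞) f'(x)/g'(x) = lim(x→∞) (6·x + 3)/(6·x + 1)
  = 1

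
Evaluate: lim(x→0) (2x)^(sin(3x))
This is an exponential indeterminate form.

For exponential indeterminate forms, take the natural log:
  Let L = lim(x→0) (2x)^(sin(3x))
  Then ln(L) = lim(x→0) [exponent × ln(base)]
  Evaluate using L'Hôpital or standard limits, then exponentiate.
  L = 1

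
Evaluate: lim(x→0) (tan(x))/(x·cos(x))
This is a 0/0 indeterminate form.

Apply L'Hôpital's rule: differentiate numerator and denominator separately.
  f(x) = tan(x)   ⇒   f'(x) = tan(x)^2 + 1
  g(x) = x·cos(x)   ⇒   g'(x) = -x·sin(x) + cos(x)
  lim(x→0) f'(x)/g'(x) = lim(x→0) (tan(x)^2 + 1)/(-x·sin(x) + cos(x))
  = 1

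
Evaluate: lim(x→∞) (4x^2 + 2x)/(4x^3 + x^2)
This is an ∞/∞ indeterminate form.

Apply L'Hôpital's rule: differentiate numerator and denominator separately.
  f(x) = 4·x^2 + 2·x   ⇒   f'(x) = 8·x + 2
  g(x) = 4·x^3 + x^2   ⇒   g'(x) = 12·x^2 + 2·x
  lim(x→∞) f'(x)/g'(x) = lim(x→∞) (8·x + 2)/(12·x^2 + 2·x)
  = 0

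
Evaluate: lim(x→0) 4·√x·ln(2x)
This is a 0·∞ indeterminate form.

Rewrite 0·∞ as a quotient (0/0 or ∞/∞ form), then apply L'Hôpital's rule:
  lim(x→0) 4·√x·ln(2x) = 0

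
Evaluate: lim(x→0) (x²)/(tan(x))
This is a 0/0 indeterminate form.

Apply L'Hôpital's rule: differentiate numerator and denominator separately.
  f(x) = x^2   ⇒   f'(x) = 2·x
  g(x) = tan(x)   ⇒   g'(x) = tan(x)^2 + 1
  lim(x→0) f'(x)/g'(x) = lim(x→0) (2·x)/(tan(x)^2 + 1)
  = 0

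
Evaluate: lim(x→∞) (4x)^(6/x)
This is an exponential indeterminate form.

For exponential indeterminate forms, take the natural log:
  Let L = lim(x→∞) (4x)^(6/x)
  Then ln(L) = lim(x→∞) [exponent × ln(base)]
  Evaluate using L'Hôpital or standard limits, then exponentiate.
  L = 1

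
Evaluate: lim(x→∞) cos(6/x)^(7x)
This is an exponential indeterminate form.

For exponential indeterminate forms, take the natural log:
  Let L = lim(x→∞) cos(6/x)^(7x)
  Then ln(L) = lim(x→∞) [exponent × ln(base)]
  Evaluate using L'Hôpital or standard limits, then exponentiate.
  L = 1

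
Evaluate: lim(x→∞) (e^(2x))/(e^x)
This is an ∞/∞ indeterminate form.

Apply L'Hôpital's rule: differentiate numerator and denominator separately.
  f(x) = e^(2·x)   ⇒   f'(x) = 2·e^(2·x)
  g(x) = e^(x)   ⇒   g'(x) = e^(x)
  lim(x→∞) f'(x)/g'(x) = lim(x→∞) (2·e^(2·x))/(e^(x))
  = ∞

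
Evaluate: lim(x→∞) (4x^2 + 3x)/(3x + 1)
This is an ∞/∞ indeterminate form.

Apply L'Hôpital's rule: differentiate numerator and denominator separately.
  f(x) = 4·x^2 + 3·x   ⇒   f'(x) = 8·x + 3
  g(x) = 3·x + 1   ⇒   g'(x) = 3
  lim(x→∞) f'(x)/g'(x) = lim(x→∞) (8·x + 3)/(3)
  = ∞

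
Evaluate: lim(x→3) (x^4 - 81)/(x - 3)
This is a standard limit.

Factor or rationalize the expression:
  lim(x→3) (x^4 - 81)/(x - 3) = 108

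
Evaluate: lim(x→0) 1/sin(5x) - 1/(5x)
This is an ∞-∞ indeterminate form.

Combine fractions or rationalize to convert ∞-∞ to 0/0 form:
  lim(x→0) 1/sin(5x) - 1/(5x) = 0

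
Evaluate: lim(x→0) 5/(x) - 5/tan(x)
This is an ∞-∞ indeterminate form.

Combine fractions or rationalize to convert ∞-∞ to 0/0 form:
  lim(x→0) 5/(x) - 5/tan(x) = 0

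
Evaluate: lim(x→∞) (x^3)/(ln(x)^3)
This is an ∞/∞ indeterminate form.

Apply L'Hôpital's rule: differentiate numerator and denominator separately.
  f(x) = x^3   ⇒   f'(x) = 3·x^2
  g(x) = ln(x)^3   ⇒   g'(x) = 3·ln(x)^2/x
  lim(x→∞) f'(x)/g'(x) = lim(x→∞) (3·x^2)/(3·ln(x)^2/x)
  = ∞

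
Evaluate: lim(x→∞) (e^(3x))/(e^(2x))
This is an ∞/∞ indeterminate form.

Apply L'Hôpital's rule: differentiate numerator and denominator separately.
  f(x) = e^(3·x)   ⇒   f'(x) = 3·e^(3·x)
  g(x) = e^(2·x)   ⇒   g'(x) = 2·e^(2·x)
  lim(x→∞) f'(x)/g'(x) = lim(x→∞) (3·e^(3·x))/(2·e^(2·x))
  = ∞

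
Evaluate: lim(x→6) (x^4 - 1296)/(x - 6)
This is a standard limit.

Factor or rationalize the expression:
  lim(x→6) (x^4 - 1296)/(x - 6) = 864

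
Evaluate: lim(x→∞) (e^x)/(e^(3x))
This is an ∞/∞ indeterminate form.

Apply L'Hôpital's rule: differentiate numerator and denominator separately.
  f(x) = e^(x)   ⇒   f'(x) = e^(x)
  g(x) = e^(3·x)   ⇒   g'(x) = 3·e^(3·x)
  lim(x→∞) f'(x)/g'(x) = lim(x→∞) (e^(x))/(3·e^(3·x))
  = 0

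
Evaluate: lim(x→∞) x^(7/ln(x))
This is an exponential indeterminate form.

For exponential indeterminate forms, take the natural log:
  Let L = lim(x→∞) x^(7/ln(x))
  Then ln(L) = lim(x→∞) [exponent × ln(base)]
  Evaluate using L'Hôpital or standard limits, then exponentiate.
  L = e^(7)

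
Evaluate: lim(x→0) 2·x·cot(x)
This is a 0·∞ indeterminate form.

Rewrite 0·∞ as a quotient (0/0 or ∞/∞ form), then apply L'Hôpital's rule:
  lim(x→0) 2·x·cot(x) = 2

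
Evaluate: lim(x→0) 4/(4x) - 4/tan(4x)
This is an ∞-∞ indeterminate form.

Combine fractions or rationalize to convert ∞-∞ to 0/0 form:
  lim(x→0) 4/(4x) - 4/tan(4x) = 0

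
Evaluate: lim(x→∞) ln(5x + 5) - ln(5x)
This is an ∞-∞ indeterminate form.

Combine fractions or rationalize to convert ∞-∞ to 0/0 form:
  lim(x→∞) ln(5x + 5) - ln(5x) = 0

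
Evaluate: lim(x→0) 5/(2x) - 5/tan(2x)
This is an ∞-∞ indeterminate form.

Combine fractions or rationalize to convert ∞-∞ to 0/0 form:
  lim(x→0) 5/(2x) - 5/tan(2x) = 0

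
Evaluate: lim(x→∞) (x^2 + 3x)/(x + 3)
This is an ∞/∞ indeterminate form.

Apply L'Hôpital's rule: differentiate numerator and denominator separately.
  f(x) = x^2 + 3·x   ⇒   f'(x) = 2·x + 3
  g(x) = x + 3   ⇒   g'(x) = 1
  lim(x→∞) f'(x)/g'(x) = lim(x→∞) (2·x + 3)/(1)
  = ∞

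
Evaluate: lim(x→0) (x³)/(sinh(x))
This is a 0/0 indeterminate form.

Apply L'Hôpital's rule: differentiate numerator and denominator separately.
  f(x) = x^3   ⇒   f'(x) = 3·x^2
  g(x) = sinh(x)   ⇒   g'(x) = cosh(x)
  lim(x→0) f'(x)/g'(x) = lim(x→0) (3·x^2)/(cosh(x))
  = 0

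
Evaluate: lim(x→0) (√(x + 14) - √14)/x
This is a standard limit.

Factor or rationalize the expression:
  lim(x→0) (√(x + 14) - √14)/x = sqrt(14)/28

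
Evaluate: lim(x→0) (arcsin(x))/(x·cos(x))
This is a 0/0 indeterminate form.

Apply L'Hôpital's rule: differentiate numerator and denominator separately.
  f(x) = asin(x)   ⇒   f'(x) = 1/sqrt(1 - x^2)
  g(x) = x·cos(x)   ⇒   g'(x) = -x·sin(x) + cos(x)
  lim(x→0) f'(x)/g'(x) = lim(x→0) (1/sqrt(1 - x^2))/(-x·sin(x) + cos(x))
  = 1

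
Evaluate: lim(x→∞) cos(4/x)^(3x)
This is an exponential indeterminate form.

For exponential indeterminate forms, take the natural log:
  Let L = lim(x→∞) cos(4/x)^(3x)
  Then ln(L) = lim(x→∞) [exponent × ln(base)]
  Evaluate using L'Hôpital or standard limits, then exponentiate.
  L = 1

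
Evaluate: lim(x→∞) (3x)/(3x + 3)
This is an ∞/∞ indeterminate form.

Apply L'Hôpital's rule: differentiate numerator and denominator separately.
  f(x) = 3·x   ⇒   f'(x) = 3
  g(x) = 3·x + 3   ⇒   g'(x) = 3
  lim(x→∞) f'(x)/g'(x) = lim(x→∞) (3)/(3)
  = 1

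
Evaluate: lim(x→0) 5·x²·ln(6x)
This is a 0·∞ indeterminate form.

Rewrite 0·∞ as a quotient (0/0 or ∞/∞ form), then apply L'Hôpital's rule:
  lim(x→0) 5·x²·ln(6x) = 0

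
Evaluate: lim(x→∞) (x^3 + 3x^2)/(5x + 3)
This is an ∞/∞ indeterminate form.

Apply L'Hôpital's rule: differentiate numerator and denominator separately.
  f(x) = x^3 + 3·x^2   ⇒   f'(x) = 3·x^2 + 6·x
  g(x) = 5·x + 3   ⇒   g'(x) = 5
  lim(x→∞) f'(x)/g'(x) = lim(x→∞) (3·x^2 + 6·x)/(5)
  = ∞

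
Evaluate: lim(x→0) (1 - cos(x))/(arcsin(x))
This is a 0/0 indeterminate form.

Apply L'Hôpital's rule: differentiate numerator and denominator separately.
  f(x) = 1 - cos(x)   ⇒   f'(x) = sin(x)
  g(x) = asin(x)   ⇒   g'(x) = 1/sqrt(1 - x^2)
  lim(x→0) f'(x)/g'(x) = lim(x→0) (sin(x))/(1/sqrt(1 - x^2))
  = 0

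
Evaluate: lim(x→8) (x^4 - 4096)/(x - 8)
This is a standard limit.

Factor or rationalize the expression:
  lim(x→8) (x^4 - 4096)/(x - 8) = 2048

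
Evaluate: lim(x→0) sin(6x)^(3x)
This is an exponential indeterminate form.

For exponential indeterminate forms, take the natural log:
  Let L = lim(x→0) sin(6x)^(3x)
  Then ln(L) = lim(x→0) [exponent × ln(base)]
  Evaluate using L'Hôpital or standard limits, then exponentiate.
  L = 1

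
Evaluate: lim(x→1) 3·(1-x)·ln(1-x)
This is a 0·∞ indeterminate form.

Rewrite 0·∞ as a quotient (0/0 or ∞/∞ form), then apply L'Hôpital's rule:
  lim(x→1) 3·(1-x)·ln(1-x) = 0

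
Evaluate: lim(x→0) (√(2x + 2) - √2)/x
This is a standard limit.

Factor or rationalize the expression:
  lim(x→0) (√(2x + 2) - √2)/x = sqrt(2)/2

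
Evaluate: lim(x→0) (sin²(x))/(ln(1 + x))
This is a 0/0 indeterminate form.

Apply L'Hôpital's rule: differentiate numerator and denominator separately.
  f(x) = sin(x)^2   ⇒   f'(x) = 2·sin(x)·cos(x)
  g(x) = ln(x + 1)   ⇒   g'(x) = 1/(x + 1)
  lim(x→0) f'(x)/g'(x) = lim(x→0) (2·sin(x)·cos(x))/(1/(x + 1))
  = 0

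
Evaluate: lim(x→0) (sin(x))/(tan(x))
This is a 0/0 indeterminate form.

Apply L'Hôpital's rule: differentiate numerator and denominator separately.
  f(x) = sin(x)   ⇒   f'(x) = cos(x)
  g(x) = tan(x)   ⇒   g'(x) = tan(x)^2 + 1
  lim(x→0) f'(x)/g'(x) = lim(x→0) (cos(x))/(tan(x)^2 + 1)
  = 1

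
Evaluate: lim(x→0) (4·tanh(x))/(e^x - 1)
This is a 0/0 indeterminate form.

Apply L'Hôpital's rule: differentiate numerator and denominator separately.
  f(x) = 4·tanh(x)   ⇒   f'(x) = 4 - 4·tanh(x)^2
  g(x) = e^(x) - 1   ⇒   g'(x) = e^(x)
  lim(x→0) f'(x)/g'(x) = lim(x→0) (4 - 4·tanh(x)^2)/(e^(x))
  = 4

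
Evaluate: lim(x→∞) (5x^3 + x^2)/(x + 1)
This is an ∞/∞ indeterminate form.

Apply L'Hôpital's rule: differentiate numerator and denominator separately.
  f(x) = 5·x^3 + x^2   ⇒   f'(x) = 15·x^2 + 2·x
  g(x) = x + 1   ⇒   g'(x) = 1
  lim(x→∞) f'(x)/g'(x) = lim(x→∞) (15·x^2 + 2·x)/(1)
  = ∞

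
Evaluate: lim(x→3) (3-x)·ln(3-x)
This is a 0·∞ indeterminate form.

Rewrite 0·∞ as a quotient (0/0 or ∞/∞ form), then apply L'Hôpital's rule:
  lim(x→3) (3-x)·ln(3-x) = 0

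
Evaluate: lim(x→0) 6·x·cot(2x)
This is a 0·∞ indeterminate form.

Rewrite 0·∞ as a quotient (0/0 or ∞/∞ form), then apply L'Hôpital's rule:
  lim(x→0) 6·x·cot(2x) = 3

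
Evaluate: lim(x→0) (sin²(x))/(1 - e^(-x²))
This is a 0/0 indeterminate form.

Apply L'Hôpital's rule: differentiate numerator and denominator separately.
  f(x) = sin(x)^2   ⇒   f'(x) = 2·sin(x)·cos(x)
  g(x) = 1 - e^(-x^2)   ⇒   g'(x) = 2·x·e^(-x^2)
  lim(x→0) f'(x)/g'(x) = lim(x→0) (2·sin(x)·cos(x))/(2·x·e^(-x^2))
  = 1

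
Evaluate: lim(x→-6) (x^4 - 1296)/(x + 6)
This is a standard limit.

Factor or rationalize the expression:
  lim(x→-6) (x^4 - 1296)/(x + 6) = -864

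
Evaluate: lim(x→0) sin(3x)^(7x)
This is an exponential indeterminate form.

For exponential indeterminate forms, take the natural log:
  Let L = lim(x→0) sin(3x)^(7x)
  Then ln(L) = lim(x→0) [exponent × ln(base)]
  Evaluate using L'Hôpital or standard limits, then exponentiate.
  L = 1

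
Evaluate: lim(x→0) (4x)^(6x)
This is an exponential indeterminate form.

For exponential indeterminate forms, take the natural log:
  Let L = lim(x→0) (4x)^(6x)
  Then ln(L) = lim(x→0) [exponent × ln(base)]
  Evaluate using L'Hôpital or standard limits, then exponentiate.
  L = 1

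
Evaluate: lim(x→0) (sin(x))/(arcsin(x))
This is a 0/0 indeterminate form.

Apply L'Hôpital's rule: differentiate numerator and denominator separately.
  f(x) = sin(x)   ⇒   f'(x) = cos(x)
  g(x) = asin(x)   ⇒   g'(x) = 1/sqrt(1 - x^2)
  lim(x→0) f'(x)/g'(x) = lim(x→0) (cos(x))/(1/sqrt(1 - x^2))
  = 1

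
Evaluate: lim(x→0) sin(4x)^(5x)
This is an exponential indeterminate form.

For exponential indeterminate forms, take the natural log:
  Let L = lim(x→0) sin(4x)^(5x)
  Then ln(L) = lim(x→0) [exponent × ln(base)]
  Evaluate using L'Hôpital or standard limits, then exponentiate.
  L = 1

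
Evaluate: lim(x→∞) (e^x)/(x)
This is an ∞/∞ indeterminate form.

Apply L'Hôpital's rule: differentiate numerator and denominator separately.
  f(x) = e^(x)   ⇒   f'(x) = e^(x)
  g(x) = x   ⇒   g'(x) = 1
  lim(x→∞) f'(x)/g'(x) = lim(x→∞) (e^(x))/(1)
  = ∞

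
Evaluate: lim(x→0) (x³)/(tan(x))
This is a 0/0 indeterminate form.

Apply L'Hôpital's rule: differentiate numerator and denominator separately.
  f(x) = x^3   ⇒   f'(x) = 3·x^2
  g(x) = tan(x)   ⇒   g'(x) = tan(x)^2 + 1
  lim(x→0) f'(x)/g'(x) = lim(x→0) (3·x^2)/(tan(x)^2 + 1)
  = 0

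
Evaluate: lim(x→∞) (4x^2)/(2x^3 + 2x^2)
This is an ∞/∞ indeterminate form.

Apply L'Hôpital's rule: differentiate numerator and denominator separately.
  f(x) = 4·x^2   ⇒   f'(x) = 8·x
  g(x) = 2·x^3 + 2·x^2   ⇒   g'(x) = 6·x^2 + 4·x
  lim(x→∞) f'(x)/g'(x) = lim(x→∞) (8·x)/(6·x^2 + 4·x)
  = 0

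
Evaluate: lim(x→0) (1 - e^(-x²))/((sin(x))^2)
This is a 0/0 indeterminate form.

Apply L'Hôpital's rule: differentiate numerator and denominator separately.
  f(x) = 1 - e^(-x^2)   ⇒   f'(x) = 2·x·e^(-x^2)
  g(x) = sin(x)^2   ⇒   g'(x) = 2·sin(x)·cos(x)
  lim(x→0) f'(x)/g'(x) = lim(x→0) (2·x·e^(-x^2))/(2·sin(x)·cos(x))
  = 1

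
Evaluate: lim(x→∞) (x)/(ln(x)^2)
This is an ∞/∞ indeterminate form.

Apply L'Hôpital's rule: differentiate numerator and denominator separately.
  f(x) = x   ⇒   f'(x) = 1
  g(x) = ln(x)^2   ⇒   g'(x) = 2·ln(x)/x
  lim(x→∞) f'(x)/g'(x) = lim(x→∞) (1)/(2·ln(x)/x)
  = ∞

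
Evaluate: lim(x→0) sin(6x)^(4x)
This is an exponential indeterminate form.

For exponential indeterminate forms, take the natural log:
  Let L = lim(x→0) sin(6x)^(4x)
  Then ln(L) = lim(x→0) [exponent × ln(base)]
  Evaluate using L'Hôpital or standard limits, then exponentiate.
  L = 1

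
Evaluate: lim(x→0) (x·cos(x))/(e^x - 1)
This is a 0/0 indeterminate form.

Apply L'Hôpital's rule: differentiate numerator and denominator separately.
  f(x) = x·cos(x)   ⇒   f'(x) = -x·sin(x) + cos(x)
  g(x) = e^(x) - 1   ⇒   g'(x) = e^(x)
  lim(x→0) f'(x)/g'(x) = lim(x→0) (-x·sin(x) + cos(x))/(e^(x))
  = 1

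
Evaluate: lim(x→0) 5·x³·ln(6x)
This is a 0·∞ indeterminate form.

Rewrite 0·∞ as a quotient (0/0 or ∞/∞ form), then apply L'Hôpital's rule:
  lim(x→0) 5·x³·ln(6x) = 0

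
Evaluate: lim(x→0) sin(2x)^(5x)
This is an exponential indeterminate form.

For exponential indeterminate forms, take the natural log:
  Let L = lim(x→0) sin(2x)^(5x)
  Then ln(L) = lim(x→0) [exponent × ln(base)]
  Evaluate using L'Hôpital or standard limits, then exponentiate.
  L = 1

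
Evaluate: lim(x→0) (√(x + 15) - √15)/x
This is a standard limit.

Factor or rationalize the expression:
  lim(x→0) (√(x + 15) - √15)/x = sqrt(15)/30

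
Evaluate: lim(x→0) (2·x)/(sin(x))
This is a 0/0 indeterminate form.

Apply L'Hôpital's rule: differentiate numerator and denominator separately.
  f(x) = 2·x   ⇒   f'(x) = 2
  g(x) = sin(x)   ⇒   g'(x) = cos(x)
  lim(x→0) f'(x)/g'(x) = lim(x→0) (2)/(cos(x))
  = 2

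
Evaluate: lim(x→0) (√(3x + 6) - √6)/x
This is a standard limit.

Factor or rationalize the expression:
  lim(x→0) (√(3x + 6) - √6)/x = sqrt(6)/4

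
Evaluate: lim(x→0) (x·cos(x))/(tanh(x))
This is a 0/0 indeterminate form.

Apply L'Hôpital's rule: differentiate numerator and denominator separately.
  f(x) = x·cos(x)   ⇒   f'(x) = -x·sin(x) + cos(x)
  g(x) = tanh(x)   ⇒   g'(x) = 1 - tanh(x)^2
  lim(x→0) f'(x)/g'(x) = lim(x→0) (-x·sin(x) + cos(x))/(1 - tanh(x)^2)
  = 1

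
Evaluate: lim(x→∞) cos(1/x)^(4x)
This is an exponential indeterminate form.

For exponential indeterminate forms, take the natural log:
  Let L = lim(x→∞) cos(1/x)^(4x)
  Then ln(L) = lim(x→∞) [exponent × ln(base)]
  Evaluate using L'Hôpital or standard limits, then exponentiate.
  L = 1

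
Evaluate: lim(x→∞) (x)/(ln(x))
This is an ∞/∞ indeterminate form.

Apply L'Hôpital's rule: differentiate numerator and denominator separately.
  f(x) = x   ⇒   f'(x) = 1
  g(x) = ln(x)   ⇒   g'(x) = 1/x
  lim(x→∞) f'(x)/g'(x) = lim(x→∞) (1)/(1/x)
  = ∞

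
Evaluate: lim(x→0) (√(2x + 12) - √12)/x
This is a standard limit.

Factor or rationalize the expression:
  lim(x→0) (√(2x + 12) - √12)/x = sqrt(3)/6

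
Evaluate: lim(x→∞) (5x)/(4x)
This is an ∞/∞ indeterminate form.

Apply L'Hôpital's rule: differentiate numerator and denominator separately.
  f(x) = 5·x   ⇒   f'(x) = 5
  g(x) = 4·x   ⇒   g'(x) = 4
  lim(x→∞) f'(x)/g'(x) = lim(x→∞) (5)/(4)
  = 5/4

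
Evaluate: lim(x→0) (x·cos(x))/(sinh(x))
This is a 0/0 indeterminate form.

Apply L'Hôpital's rule: differentiate numerator and denominator separately.
  f(x) = x·cos(x)   ⇒   f'(x) = -x·sin(x) + cos(x)
  g(x) = sinh(x)   ⇒   g'(x) = cosh(x)
  lim(x→0) f'(x)/g'(x) = lim(x→0) (-x·sin(x) + cos(x))/(cosh(x))
  = 1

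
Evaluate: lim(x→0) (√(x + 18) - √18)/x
This is a standard limit.

Factor or rationalize the expression:
  lim(x→0) (√(x + 18) - √18)/x = sqrt(2)/12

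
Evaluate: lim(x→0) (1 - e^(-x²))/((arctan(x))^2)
This is a 0/0 indeterminate form.

Apply L'Hôpital's rule: differentiate numerator and denominator separately.
  f(x) = 1 - e^(-x^2)   ⇒   f'(x) = 2·x·e^(-x^2)
  g(x) = atan(x)^2   ⇒   g'(x) = 2·atan(x)/(x^2 + 1)
  lim(x→0) f'(x)/g'(x) = lim(x→0) (2·x·e^(-x^2))/(2·atan(x)/(x^2 + 1))
  = 1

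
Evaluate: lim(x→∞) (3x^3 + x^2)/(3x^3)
This is an ∞/∞ indeterminate form.

Apply L'Hôpital's rule: differentiate numerator and denominator separately.
  f(x) = 3·x^3 + x^2   ⇒   f'(x) = 9·x^2 + 2·x
  g(x) = 3·x^3   ⇒   g'(x) = 9·x^2
  lim(x→∞) f'(x)/g'(x) = lim(x→∞) (9·x^2 + 2·x)/(9·x^2)
  = 1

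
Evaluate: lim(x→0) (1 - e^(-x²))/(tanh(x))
This is a 0/0 indeterminate form.

Apply L'Hôpital's rule: differentiate numerator and denominator separately.
  f(x) = 1 - e^(-x^2)   ⇒   f'(x) = 2·x·e^(-x^2)
  g(x) = tanh(x)   ⇒   g'(x) = 1 - tanh(x)^2
  lim(x→0) f'(x)/g'(x) = lim(x→0) (2·x·e^(-x^2))/(1 - tanh(x)^2)
  = 0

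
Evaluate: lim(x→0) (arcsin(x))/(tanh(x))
This is a 0/0 indeterminate form.

Apply L'Hôpital's rule: differentiate numerator and denominator separately.
  f(x) = asin(x)   ⇒   f'(x) = 1/sqrt(1 - x^2)
  g(x) = tanh(x)   ⇒   g'(x) = 1 - tanh(x)^2
  lim(x→0) f'(x)/g'(x) = lim(x→0) (1/sqrt(1 - x^2))/(1 - tanh(x)^2)
  = 1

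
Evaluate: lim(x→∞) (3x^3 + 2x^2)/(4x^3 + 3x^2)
This is an ∞/∞ indeterminate form.

Apply L'Hôpital's rule: differentiate numerator and denominator separately.
  f(x) = 3·x^3 + 2·x^2   ⇒   f'(x) = 9·x^2 + 4·x
  g(x) = 4·x^3 + 3·x^2   ⇒   g'(x) = 12·x^2 + 6·x
  lim(x→∞) f'(x)/g'(x) = lim(x→∞) (9·x^2 + 4·x)/(12·x^2 + 6·x)
  = 3/4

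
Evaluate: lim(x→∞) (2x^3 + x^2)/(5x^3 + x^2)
This is an ∞/∞ indeterminate form.

Apply L'Hôpital's rule: differentiate numerator and denominator separately.
  f(x) = 2·x^3 + x^2   ⇒   f'(x) = 6·x^2 + 2·x
  g(x) = 5·x^3 + x^2   ⇒   g'(x) = 15·x^2 + 2·x
  lim(x→∞) f'(x)/g'(x) = lim(x→∞) (6·x^2 + 2·x)/(15·x^2 + 2·x)
  = 2/5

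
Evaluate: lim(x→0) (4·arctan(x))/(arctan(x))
This is a 0/0 indeterminate form.

Apply L'Hôpital's rule: differentiate numerator and denominator separately.
  f(x) = 4·atan(x)   ⇒   f'(x) = 4/(x^2 + 1)
  g(x) = atan(x)   ⇒   g'(x) = 1/(x^2 + 1)
  lim(x→0) f'(x)/g'(x) = lim(x→0) (4/(x^2 + 1))/(1/(x^2 + 1))
  = 4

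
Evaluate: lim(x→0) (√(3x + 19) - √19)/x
This is a standard limit.

Factor or rationalize the expression:
  lim(x→0) (√(3x + 19) - √19)/x = 3·sqrt(19)/38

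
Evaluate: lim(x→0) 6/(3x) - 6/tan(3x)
This is an ∞-∞ indeterminate form.

Combine fractions or rationalize to convert ∞-∞ to 0/0 form:
  lim(x→0) 6/(3x) - 6/tan(3x) = 0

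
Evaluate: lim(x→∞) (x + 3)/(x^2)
This is an ∞/∞ indeterminate form.

Apply L'Hôpital's rule: differentiate numerator and denominator separately.
  f(x) = x + 3   ⇒   f'(x) = 1
  g(x) = x^2   ⇒   g'(x) = 2·x
  lim(x→∞) f'(x)/g'(x) = lim(x→∞) (1)/(2·x)
  = 0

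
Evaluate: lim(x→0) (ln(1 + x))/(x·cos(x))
This is a 0/0 indeterminate form.

Apply L'Hôpital's rule: differentiate numerator and denominator separately.
  f(x) = ln(x + 1)   ⇒   f'(x) = 1/(x + 1)
  g(x) = x·cos(x)   ⇒   g'(x) = -x·sin(x) + cos(x)
  lim(x→0) f'(x)/g'(x) = lim(x→0) (1/(x + 1))/(-x·sin(x) + cos(x))
  = 1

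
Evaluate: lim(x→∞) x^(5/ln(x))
This is an exponential indeterminate form.

For exponential indeterminate forms, take the natural log:
  Let L = lim(x→∞) x^(5/ln(x))
  Then ln(L) = lim(x→∞) [exponent × ln(base)]
  Evaluate using L'Hôpital or standard limits, then exponentiate.
  L = e^(5)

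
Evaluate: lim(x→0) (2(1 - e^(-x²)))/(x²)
This is a 0/0 indeterminate form.

Apply L'Hôpital's rule: differentiate numerator and denominator separately.
  f(x) = 2 - 2·e^(-x^2)   ⇒   f'(x) = 4·x·e^(-x^2)
  g(x) = x^2   ⇒   g'(x) = 2·x
  lim(x→0) f'(x)/g'(x) = lim(x→0) (4·x·e^(-x^2))/(2·x)
  = 2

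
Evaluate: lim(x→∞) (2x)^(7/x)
This is an exponential indeterminate form.

For exponential indeterminate forms, take the natural log:
  Let L = lim(x→∞) (2x)^(7/x)
  Then ln(L) = lim(x→∞) [exponent × ln(base)]
  Evaluate using L'Hôpital or standard limits, then exponentiate.
  L = 1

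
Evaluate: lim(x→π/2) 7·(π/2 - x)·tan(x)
This is a 0·∞ indeterminate form.

Rewrite 0·∞ as a quotient (0/0 or ∞/∞ form), then apply L'Hôpital's rule:
  lim(x→π/2) 7·(π/2 - x)·tan(x) = 7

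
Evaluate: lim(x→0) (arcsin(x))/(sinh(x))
This is a 0/0 indeterminate form.

Apply L'Hôpital's rule: differentiate numerator and denominator separately.
  f(x) = asin(x)   ⇒   f'(x) = 1/sqrt(1 - x^2)
  g(x) = sinh(x)   ⇒   g'(x) = cosh(x)
  lim(x→0) f'(x)/g'(x) = lim(x→0) (1/sqrt(1 - x^2))/(cosh(x))
  = 1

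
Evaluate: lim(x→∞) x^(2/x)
This is an exponential indeterminate form.

For exponential indeterminate forms, take the natural log:
  Let L = lim(x→∞) x^(2/x)
  Then ln(L) = lim(x→∞) [exponent × ln(base)]
  Evaluate using L'Hôpital or standard limits, then exponentiate.
  L = 1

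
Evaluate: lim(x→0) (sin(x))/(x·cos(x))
This is a 0/0 indeterminate form.

Apply L'Hôpital's rule: differentiate numerator and denominator separately.
  f(x) = sin(x)   ⇒   f'(x) = cos(x)
  g(x) = x·cos(x)   ⇒   g'(x) = -x·sin(x) + cos(x)
  lim(x→0) f'(x)/g'(x) = lim(x→0) (cos(x))/(-x·sin(x) + cos(x))
  = 1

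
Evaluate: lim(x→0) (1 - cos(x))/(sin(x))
This is a 0/0 indeterminate form.

Apply L'Hôpital's rule: differentiate numerator and denominator separately.
  f(x) = 1 - cos(x)   ⇒   f'(x) = sin(x)
  g(x) = sin(x)   ⇒   g'(x) = cos(x)
  lim(x→0) f'(x)/g'(x) = lim(x→0) (sin(x))/(cos(x))
  = 0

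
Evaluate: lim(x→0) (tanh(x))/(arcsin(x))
This is a 0/0 indeterminate form.

Apply L'Hôpital's rule: differentiate numerator and denominator separately.
  f(x) = tanh(x)   ⇒   f'(x) = 1 - tanh(x)^2
  g(x) = asin(x)   ⇒   g'(x) = 1/sqrt(1 - x^2)
  lim(x→0) f'(x)/g'(x) = lim(x→0) (1 - tanh(x)^2)/(1/sqrt(1 - x^2))
  = 1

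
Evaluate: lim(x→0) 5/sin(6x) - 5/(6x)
This is an ∞-∞ indeterminate form.

Combine fractions or rationalize to convert ∞-∞ to 0/0 form:
  lim(x→0) 5/sin(6x) - 5/(6x) = 0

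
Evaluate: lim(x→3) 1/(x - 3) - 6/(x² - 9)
This is an ∞-∞ indeterminate form.

Combine fractions or rationalize to convert ∞-∞ to 0/0 form:
  lim(x→3) 1/(x - 3) - 6/(x² - 9) = 1/6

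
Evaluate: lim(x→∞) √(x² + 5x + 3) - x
This is an ∞-∞ indeterminate form.

Combine fractions or rationalize to convert ∞-∞ to 0/0 form:
  lim(x→∞) √(x² + 5x + 3) - x = 5/2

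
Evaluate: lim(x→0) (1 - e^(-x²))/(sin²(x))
This is a 0/0 indeterminate form.

Apply L'Hôpital's rule: differentiate numerator and denominator separately.
  f(x) = 1 - e^(-x^2)   ⇒   f'(x) = 2·x·e^(-x^2)
  g(x) = sin(x)^2   ⇒   g'(x) = 2·sin(x)·cos(x)
  lim(x→0) f'(x)/g'(x) = lim(x→0) (2·x·e^(-x^2))/(2·sin(x)·cos(x))
  = 1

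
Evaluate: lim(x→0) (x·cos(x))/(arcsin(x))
This is a 0/0 indeterminate form.

Apply L'Hôpital's rule: differentiate numerator and denominator separately.
  f(x) = x·cos(x)   ⇒   f'(x) = -x·sin(x) + cos(x)
  g(x) = asin(x)   ⇒   g'(x) = 1/sqrt(1 - x^2)
  lim(x→0) f'(x)/g'(x) = lim(x→0) (-x·sin(x) + cos(x))/(1/sqrt(1 - x^2))
  = 1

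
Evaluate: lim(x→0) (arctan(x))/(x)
This is a 0/0 indeterminate form.

Apply L'Hôpital's rule: differentiate numerator and denominator separately.
  f(x) = atan(x)   ⇒   f'(x) = 1/(x^2 + 1)
  g(x) = x   ⇒   g'(x) = 1
  lim(x→0) f'(x)/g'(x) = lim(x→0) (1/(x^2 + 1))/(1)
  = 1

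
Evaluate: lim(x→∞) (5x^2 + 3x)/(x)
This is an ∞/∞ indeterminate form.

Apply L'Hôpital's rule: differentiate numerator and denominator separately.
  f(x) = 5·x^2 + 3·x   ⇒   f'(x) = 10·x + 3
  g(x) = x   ⇒   g'(x) = 1
  lim(x→∞) f'(x)/g'(x) = lim(x→∞) (10·x + 3)/(1)
  = ∞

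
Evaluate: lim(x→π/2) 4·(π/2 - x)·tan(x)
This is a 0·∞ indeterminate form.

Rewrite 0·∞ as a quotient (0/0 or ∞/∞ form), then apply L'Hôpital's rule:
  lim(x→π/2) 4·(π/2 - x)·tan(x) = 4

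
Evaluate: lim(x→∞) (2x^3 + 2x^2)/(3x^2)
This is an ∞/∞ indeterminate form.

Apply L'Hôpital's rule: differentiate numerator and denominator separately.
  f(x) = 2·x^3 + 2·x^2   ⇒   f'(x) = 6·x^2 + 4·x
  g(x) = 3·x^2   ⇒   g'(x) = 6·x
  lim(x→∞) f'(x)/g'(x) = lim(x→∞) (6·x^2 + 4·x)/(6·x)
  = ∞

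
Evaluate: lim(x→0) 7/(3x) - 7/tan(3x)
This is an ∞-∞ indeterminate form.

Combine fractions or rationalize to convert ∞-∞ to 0/0 form:
  lim(x→0) 7/(3x) - 7/tan(3x) = 0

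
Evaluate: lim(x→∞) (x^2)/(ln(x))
This is an ∞/∞ indeterminate form.

Apply L'Hôpital's rule: differentiate numerator and denominator separately.
  f(x) = x^2   ⇒   f'(x) = 2·x
  g(x) = ln(x)   ⇒   g'(x) = 1/x
  lim(x→∞) f'(x)/g'(x) = lim(x→∞) (2·x)/(1/x)
  = ∞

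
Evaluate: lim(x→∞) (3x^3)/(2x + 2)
This is an ∞/∞ indeterminate form.

Apply L'Hôpital's rule: differentiate numerator and denominator separately.
  f(x) = 3·x^3   ⇒   f'(x) = 9·x^2
  g(x) = 2·x + 2   ⇒   g'(x) = 2
  lim(x→∞) f'(x)/g'(x) = lim(x→∞) (9·x^2)/(2)
  = ∞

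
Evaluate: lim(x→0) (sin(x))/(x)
This is a 0/0 indeterminate form.

Apply L'Hôpital's rule: differentiate numerator and denominator separately.
  f(x) = sin(x)   ⇒   f'(x) = cos(x)
  g(x) = x   ⇒   g'(x) = 1
  lim(x→0) f'(x)/g'(x) = lim(x→0) (cos(x))/(1)
  = 1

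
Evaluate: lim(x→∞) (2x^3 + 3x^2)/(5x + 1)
This is an ∞/∞ indeterminate form.

Apply L'Hôpital's rule: differentiate numerator and denominator separately.
  f(x) = 2·x^3 + 3·x^2   ⇒   f'(x) = 6·x^2 + 6·x
  g(x) = 5·x + 1   ⇒   g'(x) = 5
  lim(x→∞) f'(x)/g'(x) = lim(x→∞) (6·x^2 + 6·x)/(5)
  = ∞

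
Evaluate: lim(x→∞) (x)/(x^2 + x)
This is an ∞/∞ indeterminate form.

Apply L'Hôpital's rule: differentiate numerator and denominator separately.
  f(x) = x   ⇒   f'(x) = 1
  g(x) = x^2 + x   ⇒   g'(x) = 2·x + 1
  lim(x→∞) f'(x)/g'(x) = lim(x→∞) (1)/(2·x + 1)
  = 0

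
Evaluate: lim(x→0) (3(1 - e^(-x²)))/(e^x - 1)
This is a 0/0 indeterminate form.

Apply L'Hôpital's rule: differentiate numerator and denominator separately.
  f(x) = 3 - 3·e^(-x^2)   ⇒   f'(x) = 6·x·e^(-x^2)
  g(x) = e^(x) - 1   ⇒   g'(x) = e^(x)
  lim(x→0) f'(x)/g'(x) = lim(x→0) (6·x·e^(-x^2))/(e^(x))
  = 0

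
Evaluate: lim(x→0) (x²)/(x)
This is a 0/0 indeterminate form.

Apply L'Hôpital's rule: differentiate numerator and denominator separately.
  f(x) = x^2   ⇒   f'(x) = 2·x
  g(x) = x   ⇒   g'(x) = 1
  lim(x→0) f'(x)/g'(x) = lim(x→0) (2·x)/(1)
  = 0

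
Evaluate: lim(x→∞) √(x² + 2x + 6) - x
This is an ∞-∞ indeterminate form.

Combine fractions or rationalize to convert ∞-∞ to 0/0 form:
  lim(x→∞) √(x² + 2x + 6) - x = 1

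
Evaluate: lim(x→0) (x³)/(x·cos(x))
This is a 0/0 indeterminate form.

Apply L'Hôpital's rule: differentiate numerator and denominator separately.
  f(x) = x^3   ⇒   f'(x) = 3·x^2
  g(x) = x·cos(x)   ⇒   g'(x) = -x·sin(x) + cos(x)
  lim(x→0) f'(x)/g'(x) = lim(x→0) (3·x^2)/(-x·sin(x) + cos(x))
  = 0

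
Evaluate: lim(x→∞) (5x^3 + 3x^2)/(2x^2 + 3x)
This is an ∞/∞ indeterminate form.

Apply L'Hôpital's rule: differentiate numerator and denominator separately.
  f(x) = 5·x^3 + 3·x^2   ⇒   f'(x) = 15·x^2 + 6·x
  g(x) = 2·x^2 + 3·x   ⇒   g'(x) = 4·x + 3
  lim(x→∞) f'(x)/g'(x) = lim(x→∞) (15·x^2 + 6·x)/(4·x + 3)
  = ∞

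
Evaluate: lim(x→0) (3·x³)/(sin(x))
This is a 0/0 indeterminate form.

Apply L'Hôpital's rule: differentiate numerator and denominator separately.
  f(x) = 3·x^3   ⇒   f'(x) = 9·x^2
  g(x) = sin(x)   ⇒   g'(x) = cos(x)
  lim(x→0) f'(x)/g'(x) = lim(x→0) (9·x^2)/(cos(x))
  = 0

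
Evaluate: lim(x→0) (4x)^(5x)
This is an exponential indeterminate form.

For exponential indeterminate forms, take the natural log:
  Let L = lim(x→0) (4x)^(5x)
  Then ln(L) = lim(x→0) [exponent × ln(base)]
  Evaluate using L'Hôpital or standard limits, then exponentiate.
  L = 1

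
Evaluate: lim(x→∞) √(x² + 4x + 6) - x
This is an ∞-∞ indeterminate form.

Combine fractions or rationalize to convert ∞-∞ to 0/0 form:
  lim(x→∞) √(x² + 4x + 6) - x = 2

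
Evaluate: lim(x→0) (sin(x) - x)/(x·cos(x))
This is a 0/0 indeterminate form.

Apply L'Hôpital's rule: differentiate numerator and denominator separately.
  f(x) = -x + sin(x)   ⇒   f'(x) = cos(x) - 1
  g(x) = x·cos(x)   ⇒   g'(x) = -x·sin(x) + cos(x)
  lim(x→0) f'(x)/g'(x) = lim(x→0) (cos(x) - 1)/(-x·sin(x) + cos(x))
  = 0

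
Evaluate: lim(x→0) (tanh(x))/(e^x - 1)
This is a 0/0 indeterminate form.

Apply L'Hôpital's rule: differentiate numerator and denominator separately.
  f(x) = tanh(x)   ⇒   f'(x) = 1 - tanh(x)^2
  g(x) = e^(x) - 1   ⇒   g'(x) = e^(x)
  lim(x→0) f'(x)/g'(x) = lim(x→0) (1 - tanh(x)^2)/(e^(x))
  = 1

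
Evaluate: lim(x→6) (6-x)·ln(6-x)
This is a 0·∞ indeterminate form.

Rewrite 0·∞ as a quotient (0/0 or ∞/∞ form), then apply L'Hôpital's rule:
  lim(x→6) (6-x)·ln(6-x) = 0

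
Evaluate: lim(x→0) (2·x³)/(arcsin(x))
This is a 0/0 indeterminate form.

Apply L'Hôpital's rule: differentiate numerator and denominator separately.
  f(x) = 2·x^3   ⇒   f'(x) = 6·x^2
  g(x) = asin(x)   ⇒   g'(x) = 1/sqrt(1 - x^2)
  lim(x→0) f'(x)/g'(x) = lim(x→0) (6·x^2)/(1/sqrt(1 - x^2))
  = 0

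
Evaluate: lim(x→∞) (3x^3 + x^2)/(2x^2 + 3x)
This is an ∞/∞ indeterminate form.

Apply L'Hôpital's rule: differentiate numerator and denominator separately.
  f(x) = 3·x^3 + x^2   ⇒   f'(x) = 9·x^2 + 2·x
  g(x) = 2·x^2 + 3·x   ⇒   g'(x) = 4·x + 3
  lim(x→∞) f'(x)/g'(x) = lim(x→∞) (9·x^2 + 2·x)/(4·x + 3)
  = ∞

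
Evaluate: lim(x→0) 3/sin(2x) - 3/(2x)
This is an ∞-∞ indeterminate form.

Combine fractions or rationalize to convert ∞-∞ to 0/0 form:
  lim(x→0) 3/sin(2x) - 3/(2x) = 0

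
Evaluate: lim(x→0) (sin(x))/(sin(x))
This is a 0/0 indeterminate form.

Apply L'Hôpital's rule: differentiate numerator and denominator separately.
  f(x) = sin(x)   ⇒   f'(x) = cos(x)
  g(x) = sin(x)   ⇒   g'(x) = cos(x)
  lim(x→0) f'(x)/g'(x) = lim(x→0) (cos(x))/(cos(x))
  = 1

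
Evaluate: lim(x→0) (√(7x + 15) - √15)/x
This is a standard limit.

Factor or rationalize the expression:
  lim(x→0) (√(7x + 15) - √15)/x = 7·sqrt(15)/30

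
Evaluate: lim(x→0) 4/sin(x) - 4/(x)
This is an ∞-∞ indeterminate form.

Combine fractions or rationalize to convert ∞-∞ to 0/0 form:
  lim(x→0) 4/sin(x) - 4/(x) = 0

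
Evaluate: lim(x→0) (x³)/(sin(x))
This is a 0/0 indeterminate form.

Apply L'Hôpital's rule: differentiate numerator and denominator separately.
  f(x) = x^3   ⇒   f'(x) = 3·x^2
  g(x) = sin(x)   ⇒   g'(x) = cos(x)
  lim(x→0) f'(x)/g'(x) = lim(x→0) (3·x^2)/(cos(x))
  = 0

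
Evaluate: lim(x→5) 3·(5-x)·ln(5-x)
This is a 0·∞ indeterminate form.

Rewrite 0·∞ as a quotient (0/0 or ∞/∞ form), then apply L'Hôpital's rule:
  lim(x→5) 3·(5-x)·ln(5-x) = 0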